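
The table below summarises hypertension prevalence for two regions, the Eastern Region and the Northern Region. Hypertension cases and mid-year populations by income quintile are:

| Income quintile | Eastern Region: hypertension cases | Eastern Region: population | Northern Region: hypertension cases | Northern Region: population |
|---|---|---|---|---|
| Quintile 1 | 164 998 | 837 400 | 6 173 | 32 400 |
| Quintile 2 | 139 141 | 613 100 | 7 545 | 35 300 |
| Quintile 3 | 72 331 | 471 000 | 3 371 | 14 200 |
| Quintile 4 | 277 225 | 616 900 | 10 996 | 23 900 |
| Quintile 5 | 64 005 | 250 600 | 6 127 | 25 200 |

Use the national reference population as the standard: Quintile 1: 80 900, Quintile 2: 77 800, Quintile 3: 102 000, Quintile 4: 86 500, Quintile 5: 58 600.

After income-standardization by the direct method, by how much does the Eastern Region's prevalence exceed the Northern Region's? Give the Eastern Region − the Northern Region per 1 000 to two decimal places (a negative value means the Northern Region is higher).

-17.75

Income-specific rates per 1 000 for the Eastern Region: 197.036, 226.947, 153.569, 449.384, 255.407.
For the Northern Region: 190.525, 213.739, 237.394, 460.084, 243.135.
Standard total = 405 800; weights = 0.1994, 0.1917, 0.2514, 0.2132, 0.1444.
The Eastern Region: 0.1994×197.036 + 0.1917×226.947 + 0.2514×153.569 + 0.2132×449.384 + 0.1444×255.407 = 254.0643 per 1 000.
The Northern Region: 0.1994×190.525 + 0.1917×213.739 + 0.2514×237.394 + 0.2132×460.084 + 0.1444×243.135 = 271.8126 per 1 000.
Difference = 254.0643 − 271.8126 = -17.7483.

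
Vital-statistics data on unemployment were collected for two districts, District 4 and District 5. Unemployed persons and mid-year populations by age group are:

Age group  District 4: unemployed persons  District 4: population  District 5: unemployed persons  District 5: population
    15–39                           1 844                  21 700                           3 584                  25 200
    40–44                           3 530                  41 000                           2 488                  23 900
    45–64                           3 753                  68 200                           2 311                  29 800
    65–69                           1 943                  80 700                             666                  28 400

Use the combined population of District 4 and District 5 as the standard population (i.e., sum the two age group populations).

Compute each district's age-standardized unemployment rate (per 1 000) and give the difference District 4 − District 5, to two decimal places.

-18.79

Age-specific rates per 1 000 for District 4: 84.977, 86.098, 55.029, 24.077.
For District 5: 142.222, 104.100, 77.550, 23.451.
Combined standard total = 318 900; weights = 0.1471, 0.2035, 0.3073, 0.3421.
District 4: 0.1471×84.977 + 0.2035×86.098 + 0.3073×55.029 + 0.3421×24.077 = 55.1672 per 1 000.
District 5: 0.1471×142.222 + 0.2035×104.100 + 0.3073×77.550 + 0.3421×23.451 = 73.9566 per 1 000.
Difference = 55.1672 − 73.9566 = -18.7894.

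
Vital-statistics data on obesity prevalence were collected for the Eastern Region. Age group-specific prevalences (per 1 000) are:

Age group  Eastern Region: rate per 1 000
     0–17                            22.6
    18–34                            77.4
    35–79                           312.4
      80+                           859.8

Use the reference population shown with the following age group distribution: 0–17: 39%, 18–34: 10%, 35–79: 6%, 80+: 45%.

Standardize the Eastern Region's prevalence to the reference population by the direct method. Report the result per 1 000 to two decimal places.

422.21

Standard weights: 0.39, 0.10, 0.06, 0.45.
Standardized rate: 0.3900×22.6 + 0.1000×77.4 + 0.0600×312.4 + 0.4500×859.8 = 422.2080 per 1 000.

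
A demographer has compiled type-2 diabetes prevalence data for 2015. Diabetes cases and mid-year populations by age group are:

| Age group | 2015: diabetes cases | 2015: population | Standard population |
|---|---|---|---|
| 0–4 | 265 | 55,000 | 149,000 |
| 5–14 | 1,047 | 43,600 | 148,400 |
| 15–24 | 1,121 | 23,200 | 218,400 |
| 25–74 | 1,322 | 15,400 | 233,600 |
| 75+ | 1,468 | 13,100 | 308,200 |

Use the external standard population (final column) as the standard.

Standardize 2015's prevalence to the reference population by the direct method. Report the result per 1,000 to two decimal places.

Age-specific rates per 1,000 for 2015: 4.818, 24.014, 48.319, 85.844, 112.061.
Standard total = 1,057,600; weights = 0.1409, 0.1403, 0.2065, 0.2209, 0.2914.
Standardized rate: 0.1409×4.818 + 0.1403×24.014 + 0.2065×48.319 + 0.2209×85.844 + 0.2914×112.061 = 65.6437 per 1,000.

65.64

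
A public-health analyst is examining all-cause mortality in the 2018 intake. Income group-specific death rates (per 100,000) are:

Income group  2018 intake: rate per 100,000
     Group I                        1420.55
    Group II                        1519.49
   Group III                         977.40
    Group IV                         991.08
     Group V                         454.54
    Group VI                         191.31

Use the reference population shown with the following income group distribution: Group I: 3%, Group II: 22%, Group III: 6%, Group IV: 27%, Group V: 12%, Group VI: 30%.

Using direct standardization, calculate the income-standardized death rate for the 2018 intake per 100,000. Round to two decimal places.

815.08

Standard weights: 0.03, 0.22, 0.06, 0.27, 0.12, 0.30.
Standardized rate: 0.0300×1420.55 + 0.2200×1519.49 + 0.0600×977.40 + 0.2700×991.08 + 0.1200×454.54 + 0.3000×191.31 = 815.0777 per 100,000.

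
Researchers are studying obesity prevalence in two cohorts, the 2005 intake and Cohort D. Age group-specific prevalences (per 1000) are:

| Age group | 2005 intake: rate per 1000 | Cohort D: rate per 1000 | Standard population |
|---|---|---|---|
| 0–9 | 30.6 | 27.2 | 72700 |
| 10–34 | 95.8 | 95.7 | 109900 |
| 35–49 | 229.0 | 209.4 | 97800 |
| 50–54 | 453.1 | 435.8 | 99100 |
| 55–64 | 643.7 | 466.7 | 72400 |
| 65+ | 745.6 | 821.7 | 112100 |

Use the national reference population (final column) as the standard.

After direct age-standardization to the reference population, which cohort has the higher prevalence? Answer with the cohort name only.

2005 intake

Standard total = 564000; weights = 0.1289, 0.1949, 0.1734, 0.1757, 0.1284, 0.1988.
The 2005 intake: 0.1289×30.6 + 0.1949×95.8 + 0.1734×229.0 + 0.1757×453.1 + 0.1284×643.7 + 0.1988×745.6 = 372.7608 per 1000.
Cohort D: 0.1289×27.2 + 0.1949×95.7 + 0.1734×209.4 + 0.1757×435.8 + 0.1284×466.7 + 0.1988×821.7 = 358.2688 per 1000.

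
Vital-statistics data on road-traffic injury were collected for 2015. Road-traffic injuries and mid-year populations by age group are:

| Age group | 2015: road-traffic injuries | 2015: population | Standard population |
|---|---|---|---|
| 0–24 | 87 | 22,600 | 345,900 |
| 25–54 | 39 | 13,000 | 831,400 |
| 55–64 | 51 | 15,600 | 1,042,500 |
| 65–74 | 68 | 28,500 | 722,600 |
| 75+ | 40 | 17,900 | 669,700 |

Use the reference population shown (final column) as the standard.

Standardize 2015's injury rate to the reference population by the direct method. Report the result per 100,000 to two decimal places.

289.43

Age-specific rates per 100,000 for 2015: 384.96, 300.00, 326.92, 238.60, 223.46.
Standard total = 3,612,100; weights = 0.0958, 0.2302, 0.2886, 0.2000, 0.1854.
Standardized rate: 0.0958×384.96 + 0.2302×300.00 + 0.2886×326.92 + 0.2000×238.60 + 0.1854×223.46 = 289.4319 per 100,000.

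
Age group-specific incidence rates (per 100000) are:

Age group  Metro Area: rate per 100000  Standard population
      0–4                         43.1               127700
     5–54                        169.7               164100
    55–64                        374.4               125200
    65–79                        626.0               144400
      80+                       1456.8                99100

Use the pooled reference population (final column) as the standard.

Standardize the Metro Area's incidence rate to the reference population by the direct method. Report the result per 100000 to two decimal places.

Standard total = 660500; weights = 0.1933, 0.2484, 0.1896, 0.2186, 0.1500.
Standardized rate: 0.1933×43.1 + 0.2484×169.7 + 0.1896×374.4 + 0.2186×626.0 + 0.1500×1456.8 = 476.8960 per 100000.

476.90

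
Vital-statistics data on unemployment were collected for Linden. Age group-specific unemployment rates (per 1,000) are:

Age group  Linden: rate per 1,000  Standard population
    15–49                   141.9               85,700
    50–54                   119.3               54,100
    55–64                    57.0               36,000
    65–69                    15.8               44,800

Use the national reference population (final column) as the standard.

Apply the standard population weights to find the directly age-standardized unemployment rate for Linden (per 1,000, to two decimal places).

96.89

Standard total = 220,600; weights = 0.3885, 0.2452, 0.1632, 0.2031.
Standardized rate: 0.3885×141.9 + 0.2452×119.3 + 0.1632×57.0 + 0.2031×15.8 = 96.8939 per 1,000.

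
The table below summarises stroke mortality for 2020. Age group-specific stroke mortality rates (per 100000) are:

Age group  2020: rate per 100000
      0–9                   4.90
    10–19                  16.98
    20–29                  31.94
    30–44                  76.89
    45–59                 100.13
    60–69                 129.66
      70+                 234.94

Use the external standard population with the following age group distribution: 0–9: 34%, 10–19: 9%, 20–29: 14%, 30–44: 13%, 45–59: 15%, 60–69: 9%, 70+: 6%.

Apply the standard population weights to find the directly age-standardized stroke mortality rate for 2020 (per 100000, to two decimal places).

58.45

Standard weights: 0.34, 0.09, 0.14, 0.13, 0.15, 0.09, 0.06.
Standardized rate: 0.3400×4.90 + 0.0900×16.98 + 0.1400×31.94 + 0.1300×76.89 + 0.1500×100.13 + 0.0900×129.66 + 0.0600×234.94 = 58.4468 per 100000.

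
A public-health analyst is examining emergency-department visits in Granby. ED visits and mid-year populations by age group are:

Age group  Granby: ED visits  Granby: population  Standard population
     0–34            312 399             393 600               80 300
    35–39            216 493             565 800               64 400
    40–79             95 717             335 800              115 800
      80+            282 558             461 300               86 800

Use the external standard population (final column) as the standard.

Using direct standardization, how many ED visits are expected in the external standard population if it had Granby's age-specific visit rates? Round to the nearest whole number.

174550

Age-specific rates per 1 000 for Granby: 793.697, 382.632, 285.042, 612.525.
Expected ED visits = Σ (standard pop × age-specific rate ÷ 1 000)
= 80 300×793.697/1 000 + 64 400×382.632/1 000 + 115 800×285.042/1 000 + 86 800×612.525/1 000
= 63733.84 + 24641.48 + 33007.83 + 53167.21 = 174550.36.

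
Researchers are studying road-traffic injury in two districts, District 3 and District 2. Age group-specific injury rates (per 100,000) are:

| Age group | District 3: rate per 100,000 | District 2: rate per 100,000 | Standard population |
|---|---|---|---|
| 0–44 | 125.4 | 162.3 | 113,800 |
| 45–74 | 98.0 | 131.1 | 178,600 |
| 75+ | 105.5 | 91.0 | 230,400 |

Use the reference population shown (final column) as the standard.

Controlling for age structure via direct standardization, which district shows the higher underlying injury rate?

District 2

Standard total = 522,800; weights = 0.2177, 0.3416, 0.4407.
District 3: 0.2177×125.4 + 0.3416×98.0 + 0.4407×105.5 = 107.2695 per 100,000.
District 2: 0.2177×162.3 + 0.3416×131.1 + 0.4407×91.0 = 120.2192 per 100,000.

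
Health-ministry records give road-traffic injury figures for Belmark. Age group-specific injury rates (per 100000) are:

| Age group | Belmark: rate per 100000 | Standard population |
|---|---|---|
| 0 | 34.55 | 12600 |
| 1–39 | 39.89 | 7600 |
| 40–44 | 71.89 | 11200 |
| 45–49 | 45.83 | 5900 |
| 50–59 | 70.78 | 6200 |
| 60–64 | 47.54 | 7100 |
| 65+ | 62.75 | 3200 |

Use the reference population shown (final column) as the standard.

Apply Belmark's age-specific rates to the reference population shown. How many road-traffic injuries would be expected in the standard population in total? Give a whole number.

Expected road-traffic injuries = Σ (standard pop × age-specific rate ÷ 100000)
= 12600×34.55/100000 + 7600×39.89/100000 + 11200×71.89/100000 + 5900×45.83/100000 + 6200×70.78/100000 + 7100×47.54/100000 + 3200×62.75/100000
= 4.35 + 3.03 + 8.05 + 2.70 + 4.39 + 3.38 + 2.01 = 27.91.

28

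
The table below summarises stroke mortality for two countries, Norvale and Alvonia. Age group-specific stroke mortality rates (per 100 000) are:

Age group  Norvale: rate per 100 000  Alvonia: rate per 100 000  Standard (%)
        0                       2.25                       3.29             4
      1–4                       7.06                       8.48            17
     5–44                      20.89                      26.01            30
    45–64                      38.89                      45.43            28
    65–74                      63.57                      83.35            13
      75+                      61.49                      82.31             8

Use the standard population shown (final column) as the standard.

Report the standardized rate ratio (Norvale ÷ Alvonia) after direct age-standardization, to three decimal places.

0.800

Standard weights: 0.04, 0.17, 0.30, 0.28, 0.13, 0.08.
Norvale: 0.0400×2.25 + 0.1700×7.06 + 0.3000×20.89 + 0.2800×38.89 + 0.1300×63.57 + 0.0800×61.49 = 31.6297 per 100 000.
Alvonia: 0.0400×3.29 + 0.1700×8.48 + 0.3000×26.01 + 0.2800×45.43 + 0.1300×83.35 + 0.0800×82.31 = 39.5169 per 100 000.
Ratio = 31.6297 ÷ 39.5169 = 0.80041.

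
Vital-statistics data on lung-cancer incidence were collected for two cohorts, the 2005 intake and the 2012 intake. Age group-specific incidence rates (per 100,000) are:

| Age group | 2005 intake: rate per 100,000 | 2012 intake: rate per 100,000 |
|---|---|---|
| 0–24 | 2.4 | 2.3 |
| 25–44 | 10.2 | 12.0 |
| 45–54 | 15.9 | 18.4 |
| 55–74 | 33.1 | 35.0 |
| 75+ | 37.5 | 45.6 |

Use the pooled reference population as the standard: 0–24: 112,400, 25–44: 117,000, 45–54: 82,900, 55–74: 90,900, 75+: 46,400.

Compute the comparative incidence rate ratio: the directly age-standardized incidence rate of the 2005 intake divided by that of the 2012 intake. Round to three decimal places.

0.887

Standard total = 449,600; weights = 0.2500, 0.2602, 0.1844, 0.2022, 0.1032.
The 2005 intake: 0.2500×2.4 + 0.2602×10.2 + 0.1844×15.9 + 0.2022×33.1 + 0.1032×37.5 = 16.7484 per 100,000.
The 2012 intake: 0.2500×2.3 + 0.2602×12.0 + 0.1844×18.4 + 0.2022×35.0 + 0.1032×45.6 = 18.8728 per 100,000.
Ratio = 16.7484 ÷ 18.8728 = 0.88743.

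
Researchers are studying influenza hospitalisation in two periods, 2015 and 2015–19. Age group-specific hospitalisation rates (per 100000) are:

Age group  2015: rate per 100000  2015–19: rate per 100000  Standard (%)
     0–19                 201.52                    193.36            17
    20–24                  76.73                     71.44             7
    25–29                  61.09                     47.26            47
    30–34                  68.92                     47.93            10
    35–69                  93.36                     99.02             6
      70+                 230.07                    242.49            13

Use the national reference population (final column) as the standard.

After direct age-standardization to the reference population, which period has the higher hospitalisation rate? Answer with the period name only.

Standard weights: 0.17, 0.07, 0.47, 0.10, 0.06, 0.13.
2015: 0.1700×201.52 + 0.0700×76.73 + 0.4700×61.09 + 0.1000×68.92 + 0.0600×93.36 + 0.1300×230.07 = 110.7445 per 100000.
2015–19: 0.1700×193.36 + 0.0700×71.44 + 0.4700×47.26 + 0.1000×47.93 + 0.0600×99.02 + 0.1300×242.49 = 102.3421 per 100000.

2015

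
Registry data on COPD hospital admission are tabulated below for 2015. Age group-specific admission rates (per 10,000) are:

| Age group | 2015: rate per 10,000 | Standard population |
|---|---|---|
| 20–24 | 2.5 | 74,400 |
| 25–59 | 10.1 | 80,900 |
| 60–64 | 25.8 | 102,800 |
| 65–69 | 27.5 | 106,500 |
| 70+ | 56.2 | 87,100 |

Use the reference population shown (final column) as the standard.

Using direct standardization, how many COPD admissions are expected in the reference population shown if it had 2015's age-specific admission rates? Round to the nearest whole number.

Expected COPD admissions = Σ (standard pop × age-specific rate ÷ 10,000)
= 74,400×2.5/10,000 + 80,900×10.1/10,000 + 102,800×25.8/10,000 + 106,500×27.5/10,000 + 87,100×56.2/10,000
= 18.60 + 81.71 + 265.22 + 292.88 + 489.50 = 1147.91.

1148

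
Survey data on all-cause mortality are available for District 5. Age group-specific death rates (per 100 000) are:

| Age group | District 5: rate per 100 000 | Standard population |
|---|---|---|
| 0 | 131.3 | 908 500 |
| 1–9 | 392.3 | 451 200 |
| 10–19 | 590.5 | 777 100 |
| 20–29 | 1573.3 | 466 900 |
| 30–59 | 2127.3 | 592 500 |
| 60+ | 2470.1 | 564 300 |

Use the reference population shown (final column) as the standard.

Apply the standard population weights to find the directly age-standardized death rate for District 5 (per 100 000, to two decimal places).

Standard total = 3 760 500; weights = 0.2416, 0.1200, 0.2066, 0.1242, 0.1576, 0.1501.
Standardized rate: 0.2416×131.3 + 0.1200×392.3 + 0.2066×590.5 + 0.1242×1573.3 + 0.1576×2127.3 + 0.1501×2470.1 = 1101.9933 per 100 000.

1101.99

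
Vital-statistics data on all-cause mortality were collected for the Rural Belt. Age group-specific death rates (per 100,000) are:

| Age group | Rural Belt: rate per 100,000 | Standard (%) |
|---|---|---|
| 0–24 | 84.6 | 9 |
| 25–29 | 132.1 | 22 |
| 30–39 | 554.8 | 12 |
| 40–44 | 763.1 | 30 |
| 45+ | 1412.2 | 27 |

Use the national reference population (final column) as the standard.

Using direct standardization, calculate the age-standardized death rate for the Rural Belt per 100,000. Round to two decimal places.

Standard weights: 0.09, 0.22, 0.12, 0.30, 0.27.
Standardized rate: 0.0900×84.6 + 0.2200×132.1 + 0.1200×554.8 + 0.3000×763.1 + 0.2700×1412.2 = 713.4760 per 100,000.

713.48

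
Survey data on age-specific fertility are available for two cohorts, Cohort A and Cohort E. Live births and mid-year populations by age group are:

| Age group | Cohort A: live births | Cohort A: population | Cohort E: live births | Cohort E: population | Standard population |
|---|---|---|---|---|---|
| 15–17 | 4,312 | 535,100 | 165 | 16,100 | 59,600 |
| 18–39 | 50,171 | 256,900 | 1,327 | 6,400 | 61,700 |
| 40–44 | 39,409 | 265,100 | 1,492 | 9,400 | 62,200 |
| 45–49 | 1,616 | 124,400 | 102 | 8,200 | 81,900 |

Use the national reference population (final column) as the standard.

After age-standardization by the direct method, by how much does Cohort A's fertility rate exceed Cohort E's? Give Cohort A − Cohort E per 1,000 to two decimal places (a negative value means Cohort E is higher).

Age-specific rates per 1,000 for Cohort A: 8.058, 195.294, 148.657, 12.990.
For Cohort E: 10.248, 207.344, 158.723, 12.439.
Standard total = 265,400; weights = 0.2246, 0.2325, 0.2344, 0.3086.
Cohort A: 0.2246×8.058 + 0.2325×195.294 + 0.2344×148.657 + 0.3086×12.990 = 86.0599 per 1,000.
Cohort E: 0.2246×10.248 + 0.2325×207.344 + 0.2344×158.723 + 0.3086×12.439 = 91.5421 per 1,000.
Difference = 86.0599 − 91.5421 = -5.4822.

-5.48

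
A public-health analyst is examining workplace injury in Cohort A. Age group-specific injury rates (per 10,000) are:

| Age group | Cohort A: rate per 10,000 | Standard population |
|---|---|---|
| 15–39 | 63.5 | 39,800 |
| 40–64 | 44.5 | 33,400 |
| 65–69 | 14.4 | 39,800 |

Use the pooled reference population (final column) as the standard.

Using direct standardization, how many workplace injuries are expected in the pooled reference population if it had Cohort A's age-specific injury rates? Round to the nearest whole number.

459

Expected workplace injuries = Σ (standard pop × age-specific rate ÷ 10,000)
= 39,800×63.5/10,000 + 33,400×44.5/10,000 + 39,800×14.4/10,000
= 252.73 + 148.63 + 57.31 = 458.67.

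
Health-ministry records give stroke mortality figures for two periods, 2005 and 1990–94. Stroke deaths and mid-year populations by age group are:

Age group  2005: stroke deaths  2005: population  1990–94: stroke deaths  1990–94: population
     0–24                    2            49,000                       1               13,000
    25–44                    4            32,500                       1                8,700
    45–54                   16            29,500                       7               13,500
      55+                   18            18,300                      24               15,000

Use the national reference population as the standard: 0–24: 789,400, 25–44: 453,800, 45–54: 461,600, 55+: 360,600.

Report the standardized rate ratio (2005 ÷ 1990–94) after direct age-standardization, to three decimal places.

0.746

Age-specific rates per 100,000 for 2005: 4.08, 12.31, 54.24, 98.36.
For 1990–94: 7.69, 11.49, 51.85, 160.00.
Standard total = 2,065,400; weights = 0.3822, 0.2197, 0.2235, 0.1746.
2005: 0.3822×4.08 + 0.2197×12.31 + 0.2235×54.24 + 0.1746×98.36 = 33.5587 per 100,000.
1990–94: 0.3822×7.69 + 0.2197×11.49 + 0.2235×51.85 + 0.1746×160.00 = 44.9885 per 100,000.
Ratio = 33.5587 ÷ 44.9885 = 0.74594.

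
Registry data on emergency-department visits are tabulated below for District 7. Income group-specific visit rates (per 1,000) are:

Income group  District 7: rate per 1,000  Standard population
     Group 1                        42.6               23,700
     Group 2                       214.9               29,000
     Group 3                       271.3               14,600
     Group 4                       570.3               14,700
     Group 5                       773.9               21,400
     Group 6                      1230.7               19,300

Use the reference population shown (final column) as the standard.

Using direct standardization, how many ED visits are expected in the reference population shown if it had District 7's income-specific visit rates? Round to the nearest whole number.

Expected ED visits = Σ (standard pop × income-specific rate ÷ 1,000)
= 23,700×42.6/1,000 + 29,000×214.9/1,000 + 14,600×271.3/1,000 + 14,700×570.3/1,000 + 21,400×773.9/1,000 + 19,300×1230.7/1,000
= 1009.62 + 6232.10 + 3960.98 + 8383.41 + 16561.46 + 23752.51 = 59900.08.

59900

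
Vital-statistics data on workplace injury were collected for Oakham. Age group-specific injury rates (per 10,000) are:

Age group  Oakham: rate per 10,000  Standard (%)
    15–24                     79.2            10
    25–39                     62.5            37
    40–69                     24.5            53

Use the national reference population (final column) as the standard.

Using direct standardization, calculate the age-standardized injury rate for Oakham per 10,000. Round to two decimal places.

Standard weights: 0.10, 0.37, 0.53.
Standardized rate: 0.1000×79.2 + 0.3700×62.5 + 0.5300×24.5 = 44.0300 per 10,000.

44.03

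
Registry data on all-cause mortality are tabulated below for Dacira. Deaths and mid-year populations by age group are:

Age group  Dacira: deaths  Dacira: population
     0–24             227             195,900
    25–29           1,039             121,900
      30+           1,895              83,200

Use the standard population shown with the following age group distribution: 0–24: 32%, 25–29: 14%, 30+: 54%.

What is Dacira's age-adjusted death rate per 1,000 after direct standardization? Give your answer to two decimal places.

13.86

Age-specific rates per 1,000 for Dacira: 1.159, 8.523, 22.776.
Standard weights: 0.32, 0.14, 0.54.
Standardized rate: 0.3200×1.159 + 0.1400×8.523 + 0.5400×22.776 = 13.8634 per 1,000.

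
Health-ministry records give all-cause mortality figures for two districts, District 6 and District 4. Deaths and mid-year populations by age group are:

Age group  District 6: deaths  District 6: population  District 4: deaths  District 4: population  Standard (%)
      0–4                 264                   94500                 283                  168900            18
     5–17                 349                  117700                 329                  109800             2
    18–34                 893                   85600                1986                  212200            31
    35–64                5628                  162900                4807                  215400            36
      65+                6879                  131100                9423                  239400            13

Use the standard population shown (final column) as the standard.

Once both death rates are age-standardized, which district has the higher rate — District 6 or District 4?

Age-specific rates per 100000 for District 6: 279.37, 296.52, 1043.22, 3454.88, 5247.14.
For District 4: 167.55, 299.64, 935.91, 2231.66, 3936.09.
Standard weights: 0.18, 0.02, 0.31, 0.36, 0.13.
District 6: 0.1800×279.37 + 0.0200×296.52 + 0.3100×1043.22 + 0.3600×3454.88 + 0.1300×5247.14 = 2305.5006 per 100000.
District 4: 0.1800×167.55 + 0.0200×299.64 + 0.3100×935.91 + 0.3600×2231.66 + 0.1300×3936.09 = 1641.3746 per 100000.

District 6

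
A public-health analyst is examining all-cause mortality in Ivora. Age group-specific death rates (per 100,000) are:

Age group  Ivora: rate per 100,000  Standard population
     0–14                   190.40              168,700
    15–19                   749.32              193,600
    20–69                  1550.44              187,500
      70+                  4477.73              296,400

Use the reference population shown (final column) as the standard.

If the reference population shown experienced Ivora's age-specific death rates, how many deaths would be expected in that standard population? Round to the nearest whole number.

Expected deaths = Σ (standard pop × age-specific rate ÷ 100,000)
= 168,700×190.40/100,000 + 193,600×749.32/100,000 + 187,500×1550.44/100,000 + 296,400×4477.73/100,000
= 321.20 + 1450.68 + 2907.07 + 13271.99 = 17950.96.

17951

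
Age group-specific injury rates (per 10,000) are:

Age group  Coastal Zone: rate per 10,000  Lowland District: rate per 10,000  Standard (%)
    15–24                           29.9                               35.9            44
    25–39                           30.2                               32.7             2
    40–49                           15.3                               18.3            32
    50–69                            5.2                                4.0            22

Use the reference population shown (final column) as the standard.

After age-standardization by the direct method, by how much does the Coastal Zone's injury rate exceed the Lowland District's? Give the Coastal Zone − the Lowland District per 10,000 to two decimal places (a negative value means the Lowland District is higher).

-3.39

Standard weights: 0.44, 0.02, 0.32, 0.22.
The Coastal Zone: 0.4400×29.9 + 0.0200×30.2 + 0.3200×15.3 + 0.2200×5.2 = 19.8000 per 10,000.
The Lowland District: 0.4400×35.9 + 0.0200×32.7 + 0.3200×18.3 + 0.2200×4.0 = 23.1860 per 10,000.
Difference = 19.8000 − 23.1860 = -3.3860.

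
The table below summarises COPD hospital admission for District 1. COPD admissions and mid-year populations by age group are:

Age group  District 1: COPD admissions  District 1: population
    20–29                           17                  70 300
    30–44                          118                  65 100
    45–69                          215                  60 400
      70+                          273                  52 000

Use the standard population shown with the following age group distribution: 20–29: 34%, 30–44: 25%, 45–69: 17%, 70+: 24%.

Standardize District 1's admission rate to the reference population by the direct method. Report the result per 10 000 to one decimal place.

Age-specific rates per 10 000 for District 1: 2.42, 18.13, 35.60, 52.50.
Standard weights: 0.34, 0.25, 0.17, 0.24.
Standardized rate: 0.3400×2.42 + 0.2500×18.13 + 0.1700×35.60 + 0.2400×52.50 = 24.0050 per 10 000.

24.0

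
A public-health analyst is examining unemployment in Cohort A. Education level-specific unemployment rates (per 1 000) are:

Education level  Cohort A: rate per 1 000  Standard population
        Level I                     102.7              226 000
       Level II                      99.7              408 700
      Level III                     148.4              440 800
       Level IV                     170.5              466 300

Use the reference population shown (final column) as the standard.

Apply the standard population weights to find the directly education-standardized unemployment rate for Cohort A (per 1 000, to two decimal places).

135.48

Standard total = 1 541 800; weights = 0.1466, 0.2651, 0.2859, 0.3024.
Standardized rate: 0.1466×102.7 + 0.2651×99.7 + 0.2859×148.4 + 0.3024×170.5 = 135.4757 per 1 000.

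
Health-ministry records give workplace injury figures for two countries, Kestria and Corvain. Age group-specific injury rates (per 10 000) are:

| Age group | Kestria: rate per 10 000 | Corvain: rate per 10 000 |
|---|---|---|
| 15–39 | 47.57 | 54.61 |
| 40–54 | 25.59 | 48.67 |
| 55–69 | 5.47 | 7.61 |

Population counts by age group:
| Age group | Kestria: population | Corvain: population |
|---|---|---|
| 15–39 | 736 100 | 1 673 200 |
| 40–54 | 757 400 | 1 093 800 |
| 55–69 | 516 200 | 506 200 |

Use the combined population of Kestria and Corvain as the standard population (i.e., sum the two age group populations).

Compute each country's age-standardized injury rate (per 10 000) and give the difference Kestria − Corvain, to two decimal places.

-11.71

Combined standard total = 5 282 900; weights = 0.4561, 0.3504, 0.1935.
Kestria: 0.4561×47.57 + 0.3504×25.59 + 0.1935×5.47 = 31.7203 per 10 000.
Corvain: 0.4561×54.61 + 0.3504×48.67 + 0.1935×7.61 = 43.4326 per 10 000.
Difference = 31.7203 − 43.4326 = -11.7123.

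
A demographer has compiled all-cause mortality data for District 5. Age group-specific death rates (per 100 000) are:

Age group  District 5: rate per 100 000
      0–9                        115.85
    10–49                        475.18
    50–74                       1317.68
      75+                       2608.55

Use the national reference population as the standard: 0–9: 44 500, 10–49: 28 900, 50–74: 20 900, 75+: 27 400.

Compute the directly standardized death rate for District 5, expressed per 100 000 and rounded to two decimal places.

Standard total = 121 700; weights = 0.3657, 0.2375, 0.1717, 0.2251.
Standardized rate: 0.3657×115.85 + 0.2375×475.18 + 0.1717×1317.68 + 0.2251×2608.55 = 968.7905 per 100 000.

968.79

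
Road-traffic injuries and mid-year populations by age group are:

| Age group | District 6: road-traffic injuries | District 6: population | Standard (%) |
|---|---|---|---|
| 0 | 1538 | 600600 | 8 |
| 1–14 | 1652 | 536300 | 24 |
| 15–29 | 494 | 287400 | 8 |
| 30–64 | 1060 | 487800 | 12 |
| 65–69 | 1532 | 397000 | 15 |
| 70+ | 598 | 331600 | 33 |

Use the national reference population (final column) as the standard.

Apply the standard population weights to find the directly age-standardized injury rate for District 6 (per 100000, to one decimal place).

251.6

Age-specific rates per 100000 for District 6: 256.08, 308.04, 171.89, 217.30, 385.89, 180.34.
Standard weights: 0.08, 0.24, 0.08, 0.12, 0.15, 0.33.
Standardized rate: 0.0800×256.08 + 0.2400×308.04 + 0.0800×171.89 + 0.1200×217.30 + 0.1500×385.89 + 0.3300×180.34 = 251.6377 per 100000.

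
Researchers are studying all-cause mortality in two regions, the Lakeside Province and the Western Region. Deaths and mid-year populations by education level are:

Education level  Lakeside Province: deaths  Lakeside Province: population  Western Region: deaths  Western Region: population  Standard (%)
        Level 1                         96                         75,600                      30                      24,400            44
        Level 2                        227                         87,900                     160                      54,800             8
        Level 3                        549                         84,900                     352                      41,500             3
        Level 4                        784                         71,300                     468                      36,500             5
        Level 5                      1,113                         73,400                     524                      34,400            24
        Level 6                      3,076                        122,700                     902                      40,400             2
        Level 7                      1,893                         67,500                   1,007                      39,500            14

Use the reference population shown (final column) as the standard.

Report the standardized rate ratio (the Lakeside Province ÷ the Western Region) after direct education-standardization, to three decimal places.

1.025

Education-specific rates per 100,000 for the Lakeside Province: 126.98, 258.25, 646.64, 1099.58, 1516.35, 2506.93, 2804.44.
For the Western Region: 122.95, 291.97, 848.19, 1282.19, 1523.26, 2232.67, 2549.37.
Standard weights: 0.44, 0.08, 0.03, 0.05, 0.24, 0.02, 0.14.
The Lakeside Province: 0.4400×126.98 + 0.0800×258.25 + 0.0300×646.64 + 0.0500×1099.58 + 0.2400×1516.35 + 0.0200×2506.93 + 0.1400×2804.44 = 957.5956 per 100,000.
The Western Region: 0.4400×122.95 + 0.0800×291.97 + 0.0300×848.19 + 0.0500×1282.19 + 0.2400×1523.26 + 0.0200×2232.67 + 0.1400×2549.37 = 934.1577 per 100,000.
Ratio = 957.5956 ÷ 934.1577 = 1.02509.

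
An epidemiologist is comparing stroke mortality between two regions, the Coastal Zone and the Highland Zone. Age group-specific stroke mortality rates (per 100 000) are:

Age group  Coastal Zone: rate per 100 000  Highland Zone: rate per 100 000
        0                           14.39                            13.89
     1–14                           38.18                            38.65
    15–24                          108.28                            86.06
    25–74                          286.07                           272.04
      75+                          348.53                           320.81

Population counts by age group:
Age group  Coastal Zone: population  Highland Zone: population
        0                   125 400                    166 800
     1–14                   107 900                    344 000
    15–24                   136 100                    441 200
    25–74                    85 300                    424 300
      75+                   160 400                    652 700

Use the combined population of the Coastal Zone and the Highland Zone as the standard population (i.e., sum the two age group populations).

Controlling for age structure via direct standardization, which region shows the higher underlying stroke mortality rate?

Combined standard total = 2 644 100; weights = 0.1105, 0.1709, 0.2183, 0.1927, 0.3075.
The Coastal Zone: 0.1105×14.39 + 0.1709×38.18 + 0.2183×108.28 + 0.1927×286.07 + 0.3075×348.53 = 194.0696 per 100 000.
The Highland Zone: 0.1105×13.89 + 0.1709×38.65 + 0.2183×86.06 + 0.1927×272.04 + 0.3075×320.81 = 178.0149 per 100 000.
The crude rates (164.15 vs 186.50) would put the Highland Zone higher, but that reflects its age composition; once standardized to a common age structure, the Coastal Zone has the higher underlying rate.

Coastal Zone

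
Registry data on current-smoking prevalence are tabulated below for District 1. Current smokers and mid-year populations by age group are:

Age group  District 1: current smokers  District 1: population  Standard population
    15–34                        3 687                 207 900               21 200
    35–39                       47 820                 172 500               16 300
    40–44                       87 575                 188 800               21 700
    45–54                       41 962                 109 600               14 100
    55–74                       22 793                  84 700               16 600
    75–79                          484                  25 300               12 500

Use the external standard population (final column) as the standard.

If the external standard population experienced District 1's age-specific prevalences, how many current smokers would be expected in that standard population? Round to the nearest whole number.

Age-specific rates per 1 000 for District 1: 17.734, 277.217, 463.851, 382.865, 269.103, 19.130.
Expected current smokers = Σ (standard pop × age-specific rate ÷ 1 000)
= 21 200×17.734/1 000 + 16 300×277.217/1 000 + 21 700×463.851/1 000 + 14 100×382.865/1 000 + 16 600×269.103/1 000 + 12 500×19.130/1 000
= 375.97 + 4518.64 + 10065.56 + 5398.40 + 4467.11 + 239.13 = 25064.80.

25065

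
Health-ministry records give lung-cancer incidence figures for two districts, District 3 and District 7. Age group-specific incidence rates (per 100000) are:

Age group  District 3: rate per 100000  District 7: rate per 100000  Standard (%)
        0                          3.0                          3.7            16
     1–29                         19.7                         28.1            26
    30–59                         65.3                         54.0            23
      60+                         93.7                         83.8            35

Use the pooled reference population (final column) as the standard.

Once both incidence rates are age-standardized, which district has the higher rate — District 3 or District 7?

District 3

Standard weights: 0.16, 0.26, 0.23, 0.35.
District 3: 0.1600×3.0 + 0.2600×19.7 + 0.2300×65.3 + 0.3500×93.7 = 53.4160 per 100000.
District 7: 0.1600×3.7 + 0.2600×28.1 + 0.2300×54.0 + 0.3500×83.8 = 49.6480 per 100000.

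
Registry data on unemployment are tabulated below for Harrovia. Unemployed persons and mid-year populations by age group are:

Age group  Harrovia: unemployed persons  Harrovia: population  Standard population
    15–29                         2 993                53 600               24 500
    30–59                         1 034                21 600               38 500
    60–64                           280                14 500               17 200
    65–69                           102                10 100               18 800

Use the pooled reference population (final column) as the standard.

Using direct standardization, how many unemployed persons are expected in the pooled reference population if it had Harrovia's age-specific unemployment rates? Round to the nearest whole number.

3733

Age-specific rates per 1 000 for Harrovia: 55.840, 47.870, 19.310, 10.099.
Expected unemployed persons = Σ (standard pop × age-specific rate ÷ 1 000)
= 24 500×55.840/1 000 + 38 500×47.870/1 000 + 17 200×19.310/1 000 + 18 800×10.099/1 000
= 1368.07 + 1843.01 + 332.14 + 189.86 = 3733.08.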